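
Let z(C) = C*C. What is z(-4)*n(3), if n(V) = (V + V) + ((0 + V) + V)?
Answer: 192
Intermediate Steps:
z(C) = C²
n(V) = 4*V (n(V) = 2*V + (V + V) = 2*V + 2*V = 4*V)
z(-4)*n(3) = (-4)²*(4*3) = 16*12 = 192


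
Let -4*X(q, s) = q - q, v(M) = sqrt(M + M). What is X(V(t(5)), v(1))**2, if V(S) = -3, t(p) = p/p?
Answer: 0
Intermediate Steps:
t(p) = 1
v(M) = sqrt(2)*sqrt(M) (v(M) = sqrt(2*M) = sqrt(2)*sqrt(M))
X(q, s) = 0 (X(q, s) = -(q - q)/4 = -1/4*0 = 0)
X(V(t(5)), v(1))**2 = 0**2 = 0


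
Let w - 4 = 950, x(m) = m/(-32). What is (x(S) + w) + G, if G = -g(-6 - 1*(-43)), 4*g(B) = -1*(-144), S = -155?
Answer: 29531/32 ≈ 922.84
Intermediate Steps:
x(m) = -m/32 (x(m) = m*(-1/32) = -m/32)
g(B) = 36 (g(B) = (-1*(-144))/4 = (¼)*144 = 36)
G = -36 (G = -1*36 = -36)
w = 954 (w = 4 + 950 = 954)
(x(S) + w) + G = (-1/32*(-155) + 954) - 36 = (155/32 + 954) - 36 = 30683/32 - 36 = 29531/32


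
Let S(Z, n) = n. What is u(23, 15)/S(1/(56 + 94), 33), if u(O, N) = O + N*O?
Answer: 368/33 ≈ 11.152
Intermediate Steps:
u(23, 15)/S(1/(56 + 94), 33) = (23*(1 + 15))/33 = (23*16)*(1/33) = 368*(1/33) = 368/33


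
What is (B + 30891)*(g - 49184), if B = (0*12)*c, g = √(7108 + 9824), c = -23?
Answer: -1519342944 + 61782*√4233 ≈ -1.5153e+9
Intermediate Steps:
g = 2*√4233 (g = √16932 = 2*√4233 ≈ 130.12)
B = 0 (B = (0*12)*(-23) = 0*(-23) = 0)
(B + 30891)*(g - 49184) = (0 + 30891)*(2*√4233 - 49184) = 30891*(-49184 + 2*√4233) = -1519342944 + 61782*√4233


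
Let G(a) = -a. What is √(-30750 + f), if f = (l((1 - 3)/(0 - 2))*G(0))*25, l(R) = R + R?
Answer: 5*I*√1230 ≈ 175.36*I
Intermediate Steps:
l(R) = 2*R
f = 0 (f = ((2*((1 - 3)/(0 - 2)))*(-1*0))*25 = ((2*(-2/(-2)))*0)*25 = ((2*(-2*(-½)))*0)*25 = ((2*1)*0)*25 = (2*0)*25 = 0*25 = 0)
√(-30750 + f) = √(-30750 + 0) = √(-30750) = 5*I*√1230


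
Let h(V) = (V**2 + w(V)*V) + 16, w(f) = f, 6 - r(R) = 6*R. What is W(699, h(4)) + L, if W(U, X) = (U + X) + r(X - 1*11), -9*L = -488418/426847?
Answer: 680130077/1280541 ≈ 531.13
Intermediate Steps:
r(R) = 6 - 6*R
L = 162806/1280541 (L = -(-162806)/(3*426847) = -1/9*(-488418/426847) = 162806/1280541 ≈ 0.12714)
h(V) = 16 + 2*V**2 (h(V) = (V**2 + V*V) + 16 = (V**2 + V**2) + 16 = 2*V**2 + 16 = 16 + 2*V**2)
W(U, X) = 72 + U - 5*X (W(U, X) = (U + X) + (6 - 6*(X - 1*11)) = (U + X) + (6 - 6*(X - 11)) = (U + X) + (6 - 6*(-11 + X)) = (U + X) + (6 + (66 - 6*X)) = (U + X) + (72 - 6*X) = 72 + U - 5*X)
W(699, h(4)) + L = (72 + 699 - 5*(16 + 2*4**2)) + 162806/1280541 = (72 + 699 - 5*(16 + 2*16)) + 162806/1280541 = (72 + 699 - 5*(16 + 32)) + 162806/1280541 = (72 + 699 - 5*48) + 162806/1280541 = (72 + 699 - 240) + 162806/1280541 = 531 + 162806/1280541 = 680130077/1280541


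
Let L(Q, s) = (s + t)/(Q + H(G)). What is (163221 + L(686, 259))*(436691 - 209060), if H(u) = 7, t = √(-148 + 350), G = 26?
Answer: 1226090069332/33 + 75877*√202/231 ≈ 3.7154e+10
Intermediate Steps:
t = √202 ≈ 14.213
L(Q, s) = (s + √202)/(7 + Q) (L(Q, s) = (s + √202)/(Q + 7) = (s + √202)/(7 + Q))
(163221 + L(686, 259))*(436691 - 209060) = (163221 + (259 + √202)/(7 + 686))*(436691 - 209060) = (163221 + (259 + √202)/693)*227631 = (163221 + (37/99 + √202/693))*227631 = (16158916/99 + √202/693)*227631 = 1226090069332/33 + 75877*√202/231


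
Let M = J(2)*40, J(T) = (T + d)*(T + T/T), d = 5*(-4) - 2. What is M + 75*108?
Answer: 5700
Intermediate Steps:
d = -22 (d = -20 - 2 = -22)
J(T) = (1 + T)*(-22 + T) (J(T) = (T - 22)*(T + T/T) = (-22 + T)*(T + 1) = (-22 + T)*(1 + T) = (1 + T)*(-22 + T))
M = -2400 (M = (-22 + 2² - 21*2)*40 = (-22 + 4 - 42)*40 = -60*40 = -2400)
M + 75*108 = -2400 + 75*108 = -2400 + 8100 = 5700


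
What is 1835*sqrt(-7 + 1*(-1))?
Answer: 3670*I*sqrt(2) ≈ 5190.2*I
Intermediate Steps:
1835*sqrt(-7 + 1*(-1)) = 1835*sqrt(-7 - 1) = 1835*sqrt(-8) = 1835*(2*I*sqrt(2)) = 3670*I*sqrt(2)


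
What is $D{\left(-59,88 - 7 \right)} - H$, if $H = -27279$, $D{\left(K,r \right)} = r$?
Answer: $27360$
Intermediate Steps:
$D{\left(-59,88 - 7 \right)} - H = \left(88 - 7\right) - -27279 = 81 + 27279 = 27360$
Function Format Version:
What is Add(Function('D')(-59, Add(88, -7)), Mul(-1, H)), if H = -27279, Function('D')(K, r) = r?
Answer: 27360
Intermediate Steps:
Add(Function('D')(-59, Add(88, -7)), Mul(-1, H)) = Add(Add(88, -7), Mul(-1, -27279)) = Add(81, 27279) = 27360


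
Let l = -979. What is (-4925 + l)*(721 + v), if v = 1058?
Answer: -10503216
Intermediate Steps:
(-4925 + l)*(721 + v) = (-4925 - 979)*(721 + 1058) = -5904*1779 = -10503216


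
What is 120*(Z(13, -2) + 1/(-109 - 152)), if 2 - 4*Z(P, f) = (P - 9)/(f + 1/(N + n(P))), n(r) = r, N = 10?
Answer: 10516/87 ≈ 120.87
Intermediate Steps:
Z(P, f) = ½ - (-9 + P)/(4*(f + 1/(10 + P))) (Z(P, f) = ½ - (P - 9)/(4*(f + 1/(10 + P))) = ½ - (-9 + P)/(4*(f + 1/(10 + P))))
120*(Z(13, -2) + 1/(-109 - 152)) = 120*((92 - 1*13 - 1*13² + 20*(-2) + 2*13*(-2))/(4*(1 + 10*(-2) + 13*(-2))) + 1/(-109 - 152)) = 120*((92 - 13 - 1*169 - 40 - 52)/(4*(1 - 20 - 26)) + 1/(-261)) = 120*((¼)*(92 - 13 - 169 - 40 - 52)/(-45) - 1/261) = 120*((¼)*(-1/45)*(-182) - 1/261) = 120*(91/90 - 1/261) = 120*(2629/2610) = 10516/87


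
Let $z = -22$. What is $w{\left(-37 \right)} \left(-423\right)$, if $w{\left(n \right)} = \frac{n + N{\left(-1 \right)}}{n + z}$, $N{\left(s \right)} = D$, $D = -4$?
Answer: $- \frac{17343}{59} \approx -293.95$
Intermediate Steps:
$N{\left(s \right)} = -4$
$w{\left(n \right)} = \frac{-4 + n}{-22 + n}$ ($w{\left(n \right)} = \frac{n - 4}{n - 22} = \frac{-4 + n}{-22 + n}$)
$w{\left(-37 \right)} \left(-423\right) = \frac{-4 - 37}{-22 - 37} \left(-423\right) = \frac{1}{-59} \left(-41\right) \left(-423\right) = \left(- \frac{1}{59}\right) \left(-41\right) \left(-423\right) = \frac{41}{59} \left(-423\right) = - \frac{17343}{59}$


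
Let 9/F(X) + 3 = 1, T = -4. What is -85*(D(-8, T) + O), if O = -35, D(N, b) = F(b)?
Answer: 6715/2 ≈ 3357.5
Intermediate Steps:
F(X) = -9/2 (F(X) = 9/(-3 + 1) = 9/(-2) = 9*(-½) = -9/2)
D(N, b) = -9/2
-85*(D(-8, T) + O) = -85*(-9/2 - 35) = -85*(-79/2) = 6715/2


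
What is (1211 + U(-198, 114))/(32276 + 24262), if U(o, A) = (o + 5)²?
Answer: 6410/9423 ≈ 0.68025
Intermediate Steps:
U(o, A) = (5 + o)²
(1211 + U(-198, 114))/(32276 + 24262) = (1211 + (5 - 198)²)/(32276 + 24262) = (1211 + (-193)²)/56538 = (1211 + 37249)*(1/56538) = 38460*(1/56538) = 6410/9423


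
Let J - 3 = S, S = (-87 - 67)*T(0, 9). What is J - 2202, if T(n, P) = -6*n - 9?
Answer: -813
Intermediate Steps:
T(n, P) = -9 - 6*n
S = 1386 (S = (-87 - 67)*(-9 - 6*0) = -154*(-9 + 0) = -154*(-9) = 1386)
J = 1389 (J = 3 + 1386 = 1389)
J - 2202 = 1389 - 2202 = -813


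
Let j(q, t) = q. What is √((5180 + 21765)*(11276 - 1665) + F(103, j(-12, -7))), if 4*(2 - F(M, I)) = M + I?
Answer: √1035873497/2 ≈ 16093.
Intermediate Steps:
F(M, I) = 2 - I/4 - M/4 (F(M, I) = 2 - (M + I)/4 = 2 - (I + M)/4 = 2 + (-I/4 - M/4) = 2 - I/4 - M/4)
√((5180 + 21765)*(11276 - 1665) + F(103, j(-12, -7))) = √((5180 + 21765)*(11276 - 1665) + (2 - ¼*(-12) - ¼*103)) = √(26945*9611 + (2 + 3 - 103/4)) = √(258968395 - 83/4) = √(1035873497/4) = √1035873497/2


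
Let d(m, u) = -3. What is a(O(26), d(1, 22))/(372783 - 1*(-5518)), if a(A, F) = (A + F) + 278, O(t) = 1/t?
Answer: 7151/9835826 ≈ 0.00072704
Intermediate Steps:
a(A, F) = 278 + A + F
a(O(26), d(1, 22))/(372783 - 1*(-5518)) = (278 + 1/26 - 3)/(372783 - 1*(-5518)) = (278 + 1/26 - 3)/(372783 + 5518) = (7151/26)/378301 = (7151/26)*(1/378301) = 7151/9835826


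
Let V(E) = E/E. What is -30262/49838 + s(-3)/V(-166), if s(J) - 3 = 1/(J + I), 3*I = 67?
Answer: 3533065/1445302 ≈ 2.4445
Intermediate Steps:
I = 67/3 (I = (⅓)*67 = 67/3 ≈ 22.333)
V(E) = 1
s(J) = 3 + 1/(67/3 + J) (s(J) = 3 + 1/(J + 67/3) = 3 + 1/(67/3 + J))
-30262/49838 + s(-3)/V(-166) = -30262/49838 + (3*(68 + 3*(-3))/(67 + 3*(-3)))/1 = -30262*1/49838 + (3*(68 - 9)/(67 - 9))*1 = -15131/24919 + (3*59/58)*1 = -15131/24919 + (3*(1/58)*59)*1 = -15131/24919 + (177/58)*1 = -15131/24919 + 177/58 = 3533065/1445302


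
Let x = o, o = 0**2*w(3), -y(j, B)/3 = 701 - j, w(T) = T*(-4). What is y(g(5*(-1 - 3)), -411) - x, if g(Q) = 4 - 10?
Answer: -2121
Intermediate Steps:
g(Q) = -6
w(T) = -4*T
y(j, B) = -2103 + 3*j (y(j, B) = -3*(701 - j) = -2103 + 3*j)
o = 0 (o = 0**2*(-4*3) = 0*(-12) = 0)
x = 0
y(g(5*(-1 - 3)), -411) - x = (-2103 + 3*(-6)) - 1*0 = (-2103 - 18) + 0 = -2121 + 0 = -2121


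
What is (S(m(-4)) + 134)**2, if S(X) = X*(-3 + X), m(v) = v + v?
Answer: 49284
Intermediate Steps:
m(v) = 2*v
(S(m(-4)) + 134)**2 = ((2*(-4))*(-3 + 2*(-4)) + 134)**2 = (-8*(-3 - 8) + 134)**2 = (-8*(-11) + 134)**2 = (88 + 134)**2 = 222**2 = 49284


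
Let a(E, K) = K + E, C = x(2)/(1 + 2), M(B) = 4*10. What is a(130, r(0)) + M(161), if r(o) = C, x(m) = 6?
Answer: 172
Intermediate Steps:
M(B) = 40
C = 2 (C = 6/(1 + 2) = 6/3 = 6*(1/3) = 2)
r(o) = 2
a(E, K) = E + K
a(130, r(0)) + M(161) = (130 + 2) + 40 = 132 + 40 = 172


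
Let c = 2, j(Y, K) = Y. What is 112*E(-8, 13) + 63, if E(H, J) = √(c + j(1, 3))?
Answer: 63 + 112*√3 ≈ 256.99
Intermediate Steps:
E(H, J) = √3 (E(H, J) = √(2 + 1) = √3)
112*E(-8, 13) + 63 = 112*√3 + 63 = 63 + 112*√3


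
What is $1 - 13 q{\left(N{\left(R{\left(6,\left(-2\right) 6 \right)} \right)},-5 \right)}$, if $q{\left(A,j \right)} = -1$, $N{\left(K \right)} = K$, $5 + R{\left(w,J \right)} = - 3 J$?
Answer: $14$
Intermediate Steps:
$R{\left(w,J \right)} = -5 - 3 J$
$1 - 13 q{\left(N{\left(R{\left(6,\left(-2\right) 6 \right)} \right)},-5 \right)} = 1 - -13 = 1 + 13 = 14$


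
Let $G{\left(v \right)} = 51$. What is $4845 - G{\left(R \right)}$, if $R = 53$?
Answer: $4794$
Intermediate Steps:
$4845 - G{\left(R \right)} = 4845 - 51 = 4794$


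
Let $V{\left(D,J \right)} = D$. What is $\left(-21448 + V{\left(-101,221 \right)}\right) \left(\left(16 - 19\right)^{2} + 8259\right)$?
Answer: $-178167132$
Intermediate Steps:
$\left(-21448 + V{\left(-101,221 \right)}\right) \left(\left(16 - 19\right)^{2} + 8259\right) = \left(-21448 - 101\right) \left(\left(16 - 19\right)^{2} + 8259\right) = - 21549 \left(\left(16 + \left(-39 + 20\right)\right)^{2} + 8259\right) = - 21549 \left(\left(16 - 19\right)^{2} + 8259\right) = - 21549 \left(\left(-3\right)^{2} + 8259\right) = - 21549 \left(9 + 8259\right) = \left(-21549\right) 8268 = -178167132$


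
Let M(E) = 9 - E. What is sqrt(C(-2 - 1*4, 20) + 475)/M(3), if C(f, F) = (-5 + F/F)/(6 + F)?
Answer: sqrt(80249)/78 ≈ 3.6318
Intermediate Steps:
C(f, F) = -4/(6 + F) (C(f, F) = (-5 + 1)/(6 + F) = -4/(6 + F))
sqrt(C(-2 - 1*4, 20) + 475)/M(3) = sqrt(-4/(6 + 20) + 475)/(9 - 1*3) = sqrt(-4/26 + 475)/(9 - 3) = sqrt(-4*1/26 + 475)/6 = sqrt(-2/13 + 475)*(1/6) = sqrt(6173/13)*(1/6) = (sqrt(80249)/13)*(1/6) = sqrt(80249)/78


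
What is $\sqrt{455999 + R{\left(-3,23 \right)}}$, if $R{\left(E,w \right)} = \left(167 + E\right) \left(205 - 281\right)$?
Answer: $\sqrt{443535} \approx 665.98$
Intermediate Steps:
$R{\left(E,w \right)} = -12692 - 76 E$ ($R{\left(E,w \right)} = \left(167 + E\right) \left(-76\right) = -12692 - 76 E$)
$\sqrt{455999 + R{\left(-3,23 \right)}} = \sqrt{455999 - 12464} = \sqrt{443535}$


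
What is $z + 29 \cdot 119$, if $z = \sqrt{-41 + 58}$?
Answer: $3451 + \sqrt{17} \approx 3455.1$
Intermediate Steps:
$z = \sqrt{17} \approx 4.1231$
$z + 29 \cdot 119 = \sqrt{17} + 29 \cdot 119 = \sqrt{17} + 3451 = 3451 + \sqrt{17}$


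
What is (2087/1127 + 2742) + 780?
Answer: 3971381/1127 ≈ 3523.9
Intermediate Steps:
(2087/1127 + 2742) + 780 = 3092321/1127 + 780 = 3971381/1127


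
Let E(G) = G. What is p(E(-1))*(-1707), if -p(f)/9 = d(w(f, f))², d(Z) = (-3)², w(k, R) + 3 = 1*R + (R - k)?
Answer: 1244403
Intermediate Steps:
w(k, R) = -3 - k + 2*R (w(k, R) = -3 + (1*R + (R - k)) = -3 + (R + (R - k)) = -3 + (-k + 2*R) = -3 - k + 2*R)
d(Z) = 9
p(f) = -729 (p(f) = -9*9² = -9*81 = -729)
p(E(-1))*(-1707) = -729*(-1707) = 1244403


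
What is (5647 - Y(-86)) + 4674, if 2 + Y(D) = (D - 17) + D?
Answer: 10512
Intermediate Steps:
Y(D) = -19 + 2*D (Y(D) = -2 + ((D - 17) + D) = -2 + ((-17 + D) + D) = -2 + (-17 + 2*D) = -19 + 2*D)
(5647 - Y(-86)) + 4674 = (5647 - (-19 + 2*(-86))) + 4674 = (5647 - (-19 - 172)) + 4674 = (5647 - 1*(-191)) + 4674 = (5647 + 191) + 4674 = 5838 + 4674 = 10512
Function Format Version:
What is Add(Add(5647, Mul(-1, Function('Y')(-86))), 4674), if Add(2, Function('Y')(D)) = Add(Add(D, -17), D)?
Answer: 10512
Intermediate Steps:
Function('Y')(D) = Add(-19, Mul(2, D)) (Function('Y')(D) = Add(-2, Add(Add(D, -17), D)) = Add(-2, Add(Add(-17, D), D)) = Add(-2, Add(-17, Mul(2, D))) = Add(-19, Mul(2, D)))
Add(Add(5647, Mul(-1, Function('Y')(-86))), 4674) = Add(Add(5647, Mul(-1, Add(-19, Mul(2, -86)))), 4674) = Add(Add(5647, Mul(-1, Add(-19, -172))), 4674) = Add(Add(5647, Mul(-1, -191)), 4674) = Add(Add(5647, 191), 4674) = Add(5838, 4674) = 10512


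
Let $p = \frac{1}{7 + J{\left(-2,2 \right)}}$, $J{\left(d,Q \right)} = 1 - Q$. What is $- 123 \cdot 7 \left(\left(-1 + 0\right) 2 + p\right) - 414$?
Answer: $\frac{2329}{2} \approx 1164.5$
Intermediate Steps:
$p = \frac{1}{6}$ ($p = \frac{1}{7 + \left(1 - 2\right)} = \frac{1}{7 - 1} = \frac{1}{6} \approx 0.16667$)
$- 123 \cdot 7 \left(\left(-1 + 0\right) 2 + p\right) - 414 = - 123 \cdot 7 \left(\left(-1 + 0\right) 2 + \frac{1}{6}\right) - 414 = - 123 \cdot 7 \left(\left(-1\right) 2 + \frac{1}{6}\right) - 414 = - 123 \cdot 7 \left(-2 + \frac{1}{6}\right) - 414 = - 123 \cdot 7 \left(- \frac{11}{6}\right) - 414 = \left(-123\right) \left(- \frac{77}{6}\right) - 414 = \frac{3157}{2} - 414 = \frac{2329}{2}$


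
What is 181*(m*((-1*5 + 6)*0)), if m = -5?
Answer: 0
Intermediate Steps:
181*(m*((-1*5 + 6)*0)) = 181*(-5*(-1*5 + 6)*0) = 181*(-5*(-5 + 6)*0) = 181*(-5*0) = 181*0 = 0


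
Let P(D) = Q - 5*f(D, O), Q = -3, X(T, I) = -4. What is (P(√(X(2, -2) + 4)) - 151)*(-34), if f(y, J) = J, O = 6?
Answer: 6256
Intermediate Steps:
P(D) = -33 (P(D) = -3 - 5*6 = -3 - 30 = -33)
(P(√(X(2, -2) + 4)) - 151)*(-34) = (-33 - 151)*(-34) = -184*(-34) = 6256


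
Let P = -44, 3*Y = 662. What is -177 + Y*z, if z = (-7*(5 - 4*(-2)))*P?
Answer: 2650117/3 ≈ 8.8337e+5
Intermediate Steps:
Y = 662/3 (Y = (1/3)*662 = 662/3 ≈ 220.67)
z = 4004 (z = -7*(5 - 4*(-2))*(-44) = -7*(5 + 8)*(-44) = -7*13*(-44) = -91*(-44) = 4004)
-177 + Y*z = -177 + (662/3)*4004 = -177 + 2650648/3 = 2650117/3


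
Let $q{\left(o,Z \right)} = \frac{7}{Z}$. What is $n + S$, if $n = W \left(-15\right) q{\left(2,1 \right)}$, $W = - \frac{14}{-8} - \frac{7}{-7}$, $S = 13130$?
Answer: $\frac{51365}{4} \approx 12841.0$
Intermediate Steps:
$W = \frac{11}{4}$ ($W = \left(-14\right) \left(- \frac{1}{8}\right) - -1 = \frac{7}{4} + 1 = \frac{11}{4} \approx 2.75$)
$n = - \frac{1155}{4}$ ($n = \frac{11}{4} \left(-15\right) \frac{7}{1} = - \frac{165 \cdot 7 \cdot 1}{4} = \left(- \frac{165}{4}\right) 7 = - \frac{1155}{4} \approx -288.75$)
$n + S = - \frac{1155}{4} + 13130 = \frac{51365}{4}$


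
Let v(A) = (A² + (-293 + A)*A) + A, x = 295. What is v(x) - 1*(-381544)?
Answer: 469454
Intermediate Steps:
v(A) = A + A² + A*(-293 + A) (v(A) = (A² + A*(-293 + A)) + A = A + A² + A*(-293 + A))
v(x) - 1*(-381544) = 2*295*(-146 + 295) - 1*(-381544) = 2*295*149 + 381544 = 87910 + 381544 = 469454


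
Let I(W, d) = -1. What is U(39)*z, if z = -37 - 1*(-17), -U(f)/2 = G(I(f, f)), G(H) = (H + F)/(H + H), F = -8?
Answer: 180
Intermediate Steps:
G(H) = (-8 + H)/(2*H) (G(H) = (H - 8)/(H + H) = (-8 + H)/((2*H)) = (-8 + H)*(1/(2*H)) = (-8 + H)/(2*H))
U(f) = -9 (U(f) = -(-8 - 1)/(-1) = -(-1)*(-9) = -2*9/2 = -9)
z = -20 (z = -37 + 17 = -20)
U(39)*z = -9*(-20) = 180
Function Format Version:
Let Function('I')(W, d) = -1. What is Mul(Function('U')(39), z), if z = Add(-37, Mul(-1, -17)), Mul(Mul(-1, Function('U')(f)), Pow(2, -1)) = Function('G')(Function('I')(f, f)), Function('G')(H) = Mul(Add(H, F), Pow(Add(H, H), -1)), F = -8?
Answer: 180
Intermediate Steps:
Function('G')(H) = Mul(Rational(1, 2), Pow(H, -1), Add(-8, H)) (Function('G')(H) = Mul(Add(H, -8), Pow(Add(H, H), -1)) = Mul(Add(-8, H), Pow(Mul(2, H), -1)) = Mul(Add(-8, H), Mul(Rational(1, 2), Pow(H, -1))) = Mul(Rational(1, 2), Pow(H, -1), Add(-8, H)))
Function('U')(f) = -9 (Function('U')(f) = Mul(-2, Mul(Rational(1, 2), Pow(-1, -1), Add(-8, -1))) = Mul(-2, Mul(Rational(1, 2), -1, -9)) = Mul(-2, Rational(9, 2)) = -9)
z = -20 (z = Add(-37, 17) = -20)
Mul(Function('U')(39), z) = Mul(-9, -20) = 180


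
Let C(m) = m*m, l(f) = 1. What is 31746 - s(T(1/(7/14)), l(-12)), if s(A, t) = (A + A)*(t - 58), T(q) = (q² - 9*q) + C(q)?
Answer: 30606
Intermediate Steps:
C(m) = m²
T(q) = -9*q + 2*q² (T(q) = (q² - 9*q) + q² = -9*q + 2*q²)
s(A, t) = 2*A*(-58 + t) (s(A, t) = (2*A)*(-58 + t) = 2*A*(-58 + t))
31746 - s(T(1/(7/14)), l(-12)) = 31746 - 2*(1/(7/14))*(-9 + 2*(1/(7/14)))*(-58 + 1) = 31746 - 2*(1/(7*(1/14)))*(-9 + 2*(1/(7*(1/14))))*(-57) = 31746 - 2*(1/(½))*(-9 + 2*(1/(½)))*(-57) = 31746 - 2*(1*2)*(-9 + 2*(1*2))*(-57) = 31746 - 2*2*(-9 + 2*2)*(-57) = 31746 - 2*2*(-9 + 4)*(-57) = 31746 - 2*2*(-5)*(-57) = 31746 - 2*(-10)*(-57) = 31746 - 1*1140 = 31746 - 1140 = 30606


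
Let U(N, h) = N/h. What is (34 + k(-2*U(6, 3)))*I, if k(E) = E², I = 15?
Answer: 750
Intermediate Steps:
(34 + k(-2*U(6, 3)))*I = (34 + (-12/3)²)*15 = (34 + (-2*2)²)*15 = (34 + (-4)²)*15 = (34 + 16)*15 = 50*15 = 750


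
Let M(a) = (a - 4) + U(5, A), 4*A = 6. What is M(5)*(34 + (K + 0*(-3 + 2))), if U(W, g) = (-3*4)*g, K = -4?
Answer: -510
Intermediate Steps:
A = 3/2 (A = (¼)*6 = 3/2 ≈ 1.5000)
U(W, g) = -12*g
M(a) = -22 + a (M(a) = (a - 4) - 12*3/2 = (-4 + a) - 18 = -22 + a)
M(5)*(34 + (K + 0*(-3 + 2))) = (-22 + 5)*(34 + (-4 + 0*(-3 + 2))) = -17*(34 + (-4 + 0*(-1))) = -17*(34 + (-4 + 0)) = -17*(34 - 4) = -17*30 = -510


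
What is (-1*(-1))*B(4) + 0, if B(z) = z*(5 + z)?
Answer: 36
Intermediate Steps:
(-1*(-1))*B(4) + 0 = (-1*(-1))*(4*(5 + 4)) + 0 = 1*(4*9) + 0 = 1*36 + 0 = 36 + 0 = 36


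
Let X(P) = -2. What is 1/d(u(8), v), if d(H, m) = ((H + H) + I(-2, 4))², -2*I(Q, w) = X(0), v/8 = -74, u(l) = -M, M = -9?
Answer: 1/361 ≈ 0.0027701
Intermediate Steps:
u(l) = 9 (u(l) = -1*(-9) = 9)
v = -592 (v = 8*(-74) = -592)
I(Q, w) = 1 (I(Q, w) = -½*(-2) = 1)
d(H, m) = (1 + 2*H)² (d(H, m) = ((H + H) + 1)² = (2*H + 1)² = (1 + 2*H)²)
1/d(u(8), v) = 1/((1 + 2*9)²) = 1/((1 + 18)²) = 1/(19²) = 1/361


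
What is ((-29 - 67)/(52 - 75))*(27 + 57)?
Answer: 8064/23 ≈ 350.61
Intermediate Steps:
((-29 - 67)/(52 - 75))*(27 + 57) = -96/(-23)*84 = -96*(-1/23)*84 = (96/23)*84 = 8064/23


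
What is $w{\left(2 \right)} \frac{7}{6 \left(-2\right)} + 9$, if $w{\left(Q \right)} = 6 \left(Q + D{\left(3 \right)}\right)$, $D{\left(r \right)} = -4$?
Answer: $16$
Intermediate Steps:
$w{\left(Q \right)} = -24 + 6 Q$ ($w{\left(Q \right)} = 6 \left(Q - 4\right) = 6 \left(-4 + Q\right) = -24 + 6 Q$)
$w{\left(2 \right)} \frac{7}{6 \left(-2\right)} + 9 = \left(-24 + 6 \cdot 2\right) \frac{7}{6 \left(-2\right)} + 9 = \left(-24 + 12\right) \frac{7}{-12} + 9 = - 12 \cdot 7 \left(- \frac{1}{12}\right) + 9 = \left(-12\right) \left(- \frac{7}{12}\right) + 9 = 7 + 9 = 16$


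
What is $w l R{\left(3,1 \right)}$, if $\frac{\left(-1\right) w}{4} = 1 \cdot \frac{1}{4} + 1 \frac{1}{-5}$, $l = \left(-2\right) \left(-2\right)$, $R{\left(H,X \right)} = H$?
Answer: $- \frac{12}{5} \approx -2.4$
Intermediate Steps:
$l = 4$
$w = - \frac{1}{5}$ ($w = - 4 \left(1 \cdot \frac{1}{4} + 1 \frac{1}{-5}\right) = - 4 \left(1 \cdot \frac{1}{4} + 1 \left(- \frac{1}{5}\right)\right) = - 4 \left(\frac{1}{4} - \frac{1}{5}\right) = \left(-4\right) \frac{1}{20} = - \frac{1}{5} \approx -0.2$)
$w l R{\left(3,1 \right)} = \left(- \frac{1}{5}\right) 4 \cdot 3 = \left(- \frac{4}{5}\right) 3 = - \frac{12}{5}$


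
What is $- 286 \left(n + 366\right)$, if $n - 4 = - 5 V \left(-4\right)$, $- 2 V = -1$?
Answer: $-108680$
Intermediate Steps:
$V = \frac{1}{2}$ ($V = \left(- \frac{1}{2}\right) \left(-1\right) = \frac{1}{2} \approx 0.5$)
$n = 14$ ($n = 4 + \left(-5\right) \frac{1}{2} \left(-4\right) = 4 - -10 = 4 + 10 = 14$)
$- 286 \left(n + 366\right) = - 286 \left(14 + 366\right) = \left(-286\right) 380 = -108680$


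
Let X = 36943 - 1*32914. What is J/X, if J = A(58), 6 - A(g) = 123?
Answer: -39/1343 ≈ -0.029039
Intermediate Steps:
A(g) = -117 (A(g) = 6 - 1*123 = 6 - 123 = -117)
J = -117
X = 4029 (X = 36943 - 32914 = 4029)
J/X = -117/4029 = -117*1/4029 = -39/1343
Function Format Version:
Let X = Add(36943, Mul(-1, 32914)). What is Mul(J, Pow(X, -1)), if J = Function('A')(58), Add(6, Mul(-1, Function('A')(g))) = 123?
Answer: Rational(-39, 1343) ≈ -0.029039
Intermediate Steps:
Function('A')(g) = -117 (Function('A')(g) = Add(6, Mul(-1, 123)) = Add(6, -123) = -117)
J = -117
X = 4029 (X = Add(36943, -32914) = 4029)
Mul(J, Pow(X, -1)) = Mul(-117, Pow(4029, -1)) = Mul(-117, Rational(1, 4029)) = Rational(-39, 1343)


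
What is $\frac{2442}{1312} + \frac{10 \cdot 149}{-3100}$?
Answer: $\frac{140383}{101680} \approx 1.3806$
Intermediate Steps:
$\frac{2442}{1312} + \frac{10 \cdot 149}{-3100} = 2442 \cdot \frac{1}{1312} + 1490 \left(- \frac{1}{3100}\right) = \frac{1221}{656} - \frac{149}{310} = \frac{140383}{101680}$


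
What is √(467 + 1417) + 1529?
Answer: 1529 + 2*√471 ≈ 1572.4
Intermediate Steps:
√(467 + 1417) + 1529 = √1884 + 1529 = 2*√471 + 1529 = 1529 + 2*√471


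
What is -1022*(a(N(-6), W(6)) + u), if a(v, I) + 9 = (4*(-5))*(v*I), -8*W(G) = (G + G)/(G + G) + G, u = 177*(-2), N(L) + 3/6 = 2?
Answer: 688317/2 ≈ 3.4416e+5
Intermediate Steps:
N(L) = 3/2 (N(L) = -½ + 2 = 3/2)
u = -354
W(G) = -⅛ - G/8 (W(G) = -((G + G)/(G + G) + G)/8 = -((2*G)/((2*G)) + G)/8 = -((2*G)*(1/(2*G)) + G)/8 = -(1 + G)/8 = -⅛ - G/8)
a(v, I) = -9 - 20*I*v (a(v, I) = -9 + (4*(-5))*(v*I) = -9 - 20*I*v)
-1022*(a(N(-6), W(6)) + u) = -1022*((-9 - 20*(-⅛ - ⅛*6)*3/2) - 354) = -1022*((-9 - 20*(-⅛ - ¾)*3/2) - 354) = -1022*((-9 - 20*(-7/8)*3/2) - 354) = -1022*((-9 + 105/4) - 354) = -1022*(69/4 - 354) = -1022*(-1347/4) = 688317/2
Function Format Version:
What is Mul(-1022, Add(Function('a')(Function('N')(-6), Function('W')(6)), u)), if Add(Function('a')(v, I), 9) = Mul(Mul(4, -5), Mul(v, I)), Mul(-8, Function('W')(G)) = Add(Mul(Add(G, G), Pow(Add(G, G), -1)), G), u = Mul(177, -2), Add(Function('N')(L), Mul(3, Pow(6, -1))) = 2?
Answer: Rational(688317, 2) ≈ 3.4416e+5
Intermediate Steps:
Function('N')(L) = Rational(3, 2) (Function('N')(L) = Add(Rational(-1, 2), 2) = Rational(3, 2))
u = -354
Function('W')(G) = Add(Rational(-1, 8), Mul(Rational(-1, 8), G)) (Function('W')(G) = Mul(Rational(-1, 8), Add(Mul(Add(G, G), Pow(Add(G, G), -1)), G)) = Mul(Rational(-1, 8), Add(Mul(Mul(2, G), Pow(Mul(2, G), -1)), G)) = Mul(Rational(-1, 8), Add(Mul(Mul(2, G), Mul(Rational(1, 2), Pow(G, -1))), G)) = Mul(Rational(-1, 8), Add(1, G)) = Add(Rational(-1, 8), Mul(Rational(-1, 8), G)))
Function('a')(v, I) = Add(-9, Mul(-20, I, v)) (Function('a')(v, I) = Add(-9, Mul(Mul(4, -5), Mul(v, I))) = Add(-9, Mul(-20, Mul(I, v))) = Add(-9, Mul(-20, I, v)))
Mul(-1022, Add(Function('a')(Function('N')(-6), Function('W')(6)), u)) = Mul(-1022, Add(Add(-9, Mul(-20, Add(Rational(-1, 8), Mul(Rational(-1, 8), 6)), Rational(3, 2))), -354)) = Mul(-1022, Add(Add(-9, Mul(-20, Add(Rational(-1, 8), Rational(-3, 4)), Rational(3, 2))), -354)) = Mul(-1022, Add(Add(-9, Mul(-20, Rational(-7, 8), Rational(3, 2))), -354)) = Mul(-1022, Add(Add(-9, Rational(105, 4)), -354)) = Mul(-1022, Add(Rational(69, 4), -354)) = Mul(-1022, Rational(-1347, 4)) = Rational(688317, 2)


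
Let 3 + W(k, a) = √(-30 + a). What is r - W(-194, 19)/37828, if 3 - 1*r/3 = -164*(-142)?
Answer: -2642474937/37828 - I*√11/37828 ≈ -69855.0 - 8.7676e-5*I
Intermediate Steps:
W(k, a) = -3 + √(-30 + a)
r = -69855 (r = 9 - (-492)*(-142) = 9 - 3*23288 = 9 - 69864 = -69855)
r - W(-194, 19)/37828 = -69855 - (-3 + √(-30 + 19))/37828 = -69855 - (-3 + √(-11))/37828 = -69855 - (-3 + I*√11)/37828 = -69855 - (-3/37828 + I*√11/37828) = -69855 + (3/37828 - I*√11/37828) = -2642474937/37828 - I*√11/37828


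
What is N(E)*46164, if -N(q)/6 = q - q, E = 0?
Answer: 0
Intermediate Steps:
N(q) = 0 (N(q) = -6*(q - q) = -6*0 = 0)
N(E)*46164 = 0*46164 = 0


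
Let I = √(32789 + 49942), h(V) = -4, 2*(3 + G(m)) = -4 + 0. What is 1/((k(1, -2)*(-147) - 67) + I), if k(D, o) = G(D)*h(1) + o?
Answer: -2713/7277638 - √82731/7277638 ≈ -0.00041231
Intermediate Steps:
G(m) = -5 (G(m) = -3 + (-4 + 0)/2 = -3 + (½)*(-4) = -3 - 2 = -5)
k(D, o) = 20 + o (k(D, o) = -5*(-4) + o = 20 + o)
I = √82731 ≈ 287.63
1/((k(1, -2)*(-147) - 67) + I) = 1/(((20 - 2)*(-147) - 67) + √82731) = 1/((18*(-147) - 67) + √82731) = 1/((-2646 - 67) + √82731) = 1/(-2713 + √82731)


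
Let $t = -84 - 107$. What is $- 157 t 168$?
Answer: $5037816$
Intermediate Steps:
$t = -191$
$- 157 t 168 = \left(-157\right) \left(-191\right) 168 = 29987 \cdot 168 = 5037816$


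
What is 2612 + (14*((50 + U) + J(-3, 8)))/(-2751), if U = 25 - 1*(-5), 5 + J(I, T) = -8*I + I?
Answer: 342108/131 ≈ 2611.5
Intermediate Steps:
J(I, T) = -5 - 7*I (J(I, T) = -5 + (-8*I + I) = -5 - 7*I)
U = 30 (U = 25 + 5 = 30)
2612 + (14*((50 + U) + J(-3, 8)))/(-2751) = 2612 + (14*((50 + 30) + (-5 - 7*(-3))))/(-2751) = 2612 + (14*(80 + (-5 + 21)))*(-1/2751) = 2612 + (14*(80 + 16))*(-1/2751) = 2612 + (14*96)*(-1/2751) = 2612 + 1344*(-1/2751) = 2612 - 64/131 = 342108/131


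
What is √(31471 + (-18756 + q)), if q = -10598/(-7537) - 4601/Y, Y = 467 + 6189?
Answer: √125004161961656822/3135392 ≈ 112.76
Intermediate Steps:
Y = 6656
q = 35862551/50166272 (q = -10598/(-7537) - 4601/6656 = -10598*(-1/7537) - 4601*1/6656 = 10598/7537 - 4601/6656 = 35862551/50166272 ≈ 0.71487)
√(31471 + (-18756 + q)) = √(31471 + (-18756 + 35862551/50166272)) = √(31471 - 940882735081/50166272) = √(637900011031/50166272) = √125004161961656822/3135392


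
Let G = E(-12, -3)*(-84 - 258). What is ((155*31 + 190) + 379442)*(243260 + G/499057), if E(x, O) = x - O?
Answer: 46670885882920426/499057 ≈ 9.3518e+10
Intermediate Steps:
G = 3078 (G = (-12 - 1*(-3))*(-84 - 258) = (-12 + 3)*(-342) = -9*(-342) = 3078)
((155*31 + 190) + 379442)*(243260 + G/499057) = ((155*31 + 190) + 379442)*(243260 + 3078/499057) = ((4805 + 190) + 379442)*(243260 + 3078*(1/499057)) = (4995 + 379442)*(243260 + 3078/499057) = 384437*(121400608898/499057) = 46670885882920426/499057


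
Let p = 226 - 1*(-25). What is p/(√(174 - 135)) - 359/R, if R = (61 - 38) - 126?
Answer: 359/103 + 251*√39/39 ≈ 43.678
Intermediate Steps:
R = -103 (R = 23 - 126 = -103)
p = 251 (p = 226 + 25 = 251)
p/(√(174 - 135)) - 359/R = 251/(√(174 - 135)) - 359/(-103) = 251/(√39) - 359*(-1/103) = 251*(√39/39) + 359/103 = 251*√39/39 + 359/103 = 359/103 + 251*√39/39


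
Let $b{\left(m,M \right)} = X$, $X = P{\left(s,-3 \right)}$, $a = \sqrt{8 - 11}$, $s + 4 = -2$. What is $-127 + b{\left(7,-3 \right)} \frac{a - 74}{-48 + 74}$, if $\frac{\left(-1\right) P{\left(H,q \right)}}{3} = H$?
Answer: $- \frac{2317}{13} + \frac{9 i \sqrt{3}}{13} \approx -178.23 + 1.1991 i$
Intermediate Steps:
$s = -6$ ($s = -4 - 2 = -6$)
$a = i \sqrt{3}$ ($a = \sqrt{-3} = i \sqrt{3} \approx 1.732 i$)
$P{\left(H,q \right)} = - 3 H$
$X = 18$ ($X = \left(-3\right) \left(-6\right) = 18$)
$b{\left(m,M \right)} = 18$
$-127 + b{\left(7,-3 \right)} \frac{a - 74}{-48 + 74} = -127 + 18 \frac{i \sqrt{3} - 74}{-48 + 74} = -127 + 18 \frac{-74 + i \sqrt{3}}{26} = -127 + 18 \left(-74 + i \sqrt{3}\right) \frac{1}{26} = -127 + 18 \left(- \frac{37}{13} + \frac{i \sqrt{3}}{26}\right) = -127 - \left(\frac{666}{13} - \frac{9 i \sqrt{3}}{13}\right) = - \frac{2317}{13} + \frac{9 i \sqrt{3}}{13}$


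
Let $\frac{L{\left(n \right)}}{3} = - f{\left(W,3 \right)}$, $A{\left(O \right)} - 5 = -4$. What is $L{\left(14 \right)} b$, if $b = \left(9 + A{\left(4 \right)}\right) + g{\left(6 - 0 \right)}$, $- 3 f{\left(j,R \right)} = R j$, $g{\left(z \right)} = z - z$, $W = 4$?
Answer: $120$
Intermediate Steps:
$A{\left(O \right)} = 1$ ($A{\left(O \right)} = 5 - 4 = 1$)
$g{\left(z \right)} = 0$
$f{\left(j,R \right)} = - \frac{R j}{3}$
$L{\left(n \right)} = 12$ ($L{\left(n \right)} = 3 \left(- \frac{\left(-1\right) 3 \cdot 4}{3}\right) = 3 \left(\left(-1\right) \left(-4\right)\right) = 3 \cdot 4 = 12$)
$b = 10$ ($b = \left(9 + 1\right) + 0 = 10 + 0 = 10$)
$L{\left(14 \right)} b = 12 \cdot 10 = 120$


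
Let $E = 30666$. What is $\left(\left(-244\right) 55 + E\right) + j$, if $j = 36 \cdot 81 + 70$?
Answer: $20232$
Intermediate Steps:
$j = 2986$ ($j = 2916 + 70 = 2986$)
$\left(\left(-244\right) 55 + E\right) + j = \left(\left(-244\right) 55 + 30666\right) + 2986 = \left(-13420 + 30666\right) + 2986 = 17246 + 2986 = 20232$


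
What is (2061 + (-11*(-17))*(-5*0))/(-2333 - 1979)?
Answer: -2061/4312 ≈ -0.47797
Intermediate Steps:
(2061 + (-11*(-17))*(-5*0))/(-2333 - 1979) = (2061 + 187*0)/(-4312) = (2061 + 0)*(-1/4312) = 2061*(-1/4312) = -2061/4312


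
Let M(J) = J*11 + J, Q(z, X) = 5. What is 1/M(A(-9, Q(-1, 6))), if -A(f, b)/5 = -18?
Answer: 1/1080 ≈ 0.00092593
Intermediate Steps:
A(f, b) = 90 (A(f, b) = -5*(-18) = 90)
M(J) = 12*J (M(J) = 11*J + J = 12*J)
1/M(A(-9, Q(-1, 6))) = 1/(12*90) = 1/1080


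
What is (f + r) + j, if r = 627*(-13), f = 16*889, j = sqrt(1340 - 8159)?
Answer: 6073 + I*sqrt(6819) ≈ 6073.0 + 82.577*I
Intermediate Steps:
j = I*sqrt(6819) (j = sqrt(-6819) = I*sqrt(6819) ≈ 82.577*I)
f = 14224
r = -8151
(f + r) + j = (14224 - 8151) + I*sqrt(6819) = 6073 + I*sqrt(6819)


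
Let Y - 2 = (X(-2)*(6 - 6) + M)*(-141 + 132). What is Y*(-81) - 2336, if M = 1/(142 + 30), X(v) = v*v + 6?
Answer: -428927/172 ≈ -2493.8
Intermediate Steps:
X(v) = 6 + v² (X(v) = v² + 6 = 6 + v²)
M = 1/172 ≈ 0.0058140
Y = 335/172 (Y = 2 + ((6 + (-2)²)*(6 - 6) + 1/172)*(-141 + 132) = 2 + ((6 + 4)*0 + 1/172)*(-9) = 2 + (10*0 + 1/172)*(-9) = 2 + (0 + 1/172)*(-9) = 2 + (1/172)*(-9) = 2 - 9/172 = 335/172 ≈ 1.9477)
Y*(-81) - 2336 = (335/172)*(-81) - 2336 = -27135/172 - 2336 = -428927/172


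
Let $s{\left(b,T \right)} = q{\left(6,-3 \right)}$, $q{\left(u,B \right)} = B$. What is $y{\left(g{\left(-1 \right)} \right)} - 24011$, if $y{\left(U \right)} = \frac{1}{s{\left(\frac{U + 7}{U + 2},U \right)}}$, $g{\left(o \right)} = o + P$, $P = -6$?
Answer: $- \frac{72034}{3} \approx -24011.0$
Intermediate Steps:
$s{\left(b,T \right)} = -3$
$g{\left(o \right)} = -6 + o$ ($g{\left(o \right)} = o - 6 = -6 + o$)
$y{\left(U \right)} = - \frac{1}{3}$ ($y{\left(U \right)} = \frac{1}{-3} = - \frac{1}{3}$)
$y{\left(g{\left(-1 \right)} \right)} - 24011 = - \frac{1}{3} - 24011 = - \frac{72034}{3}$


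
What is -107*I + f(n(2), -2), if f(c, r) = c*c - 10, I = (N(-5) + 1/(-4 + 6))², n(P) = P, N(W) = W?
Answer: -8691/4 ≈ -2172.8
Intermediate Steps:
I = 81/4 (I = (-5 + 1/(-4 + 6))² = (-5 + 1/2)² = (-5 + ½)² = (-9/2)² = 81/4 ≈ 20.250)
f(c, r) = -10 + c² (f(c, r) = c² - 10 = -10 + c²)
-107*I + f(n(2), -2) = -107*81/4 + (-10 + 2²) = -8667/4 + (-10 + 4) = -8667/4 - 6 = -8691/4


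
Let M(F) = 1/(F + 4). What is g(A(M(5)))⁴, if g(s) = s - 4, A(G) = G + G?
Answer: 1336336/6561 ≈ 203.68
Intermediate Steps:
M(F) = 1/(4 + F)
A(G) = 2*G
g(s) = -4 + s
g(A(M(5)))⁴ = (-4 + 2/(4 + 5))⁴ = (-4 + 2/9)⁴ = (-34/9)⁴ = 1336336/6561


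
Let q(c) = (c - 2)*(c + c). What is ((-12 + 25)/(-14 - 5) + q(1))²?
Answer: 2601/361 ≈ 7.2050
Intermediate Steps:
q(c) = 2*c*(-2 + c) (q(c) = (-2 + c)*(2*c) = 2*c*(-2 + c))
((-12 + 25)/(-14 - 5) + q(1))² = ((-12 + 25)/(-14 - 5) + 2*1*(-2 + 1))² = (13/(-19) + 2*1*(-1))² = (13*(-1/19) - 2)² = (-13/19 - 2)² = (-51/19)² = 2601/361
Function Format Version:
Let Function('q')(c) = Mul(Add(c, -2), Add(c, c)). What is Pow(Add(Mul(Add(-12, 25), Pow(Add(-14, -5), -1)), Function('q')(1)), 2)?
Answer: Rational(2601, 361) ≈ 7.2050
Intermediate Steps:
Function('q')(c) = Mul(2, c, Add(-2, c)) (Function('q')(c) = Mul(Add(-2, c), Mul(2, c)) = Mul(2, c, Add(-2, c)))
Pow(Add(Mul(Add(-12, 25), Pow(Add(-14, -5), -1)), Function('q')(1)), 2) = Pow(Add(Mul(Add(-12, 25), Pow(Add(-14, -5), -1)), Mul(2, 1, Add(-2, 1))), 2) = Pow(Add(Mul(13, Pow(-19, -1)), Mul(2, 1, -1)), 2) = Pow(Add(Mul(13, Rational(-1, 19)), -2), 2) = Pow(Add(Rational(-13, 19), -2), 2) = Pow(Rational(-51, 19), 2) = Rational(2601, 361)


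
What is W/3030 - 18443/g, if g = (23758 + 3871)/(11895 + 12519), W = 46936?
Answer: -681506716658/41857935 ≈ -16281.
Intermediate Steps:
g = 27629/24414 ≈ 1.1317
W/3030 - 18443/g = 46936/3030 - 18443/27629/24414 = 46936*(1/3030) - 18443*24414/27629 = 23468/1515 - 450267402/27629 = -681506716658/41857935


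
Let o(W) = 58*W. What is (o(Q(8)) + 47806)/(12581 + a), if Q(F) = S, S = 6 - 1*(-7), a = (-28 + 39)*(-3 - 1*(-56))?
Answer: 12140/3291 ≈ 3.6888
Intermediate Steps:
a = 583 (a = 11*(-3 + 56) = 11*53 = 583)
S = 13 (S = 6 + 7 = 13)
Q(F) = 13
(o(Q(8)) + 47806)/(12581 + a) = (58*13 + 47806)/(12581 + 583) = (754 + 47806)/13164 = 48560*(1/13164) = 12140/3291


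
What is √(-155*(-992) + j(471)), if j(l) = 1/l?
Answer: √34110272631/471 ≈ 392.12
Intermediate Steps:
√(-155*(-992) + j(471)) = √(-155*(-992) + 1/471) = √(153760 + 1/471) = √(72420961/471) = √34110272631/471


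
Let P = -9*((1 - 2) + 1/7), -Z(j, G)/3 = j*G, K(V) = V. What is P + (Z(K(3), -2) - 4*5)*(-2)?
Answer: 82/7 ≈ 11.714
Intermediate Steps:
Z(j, G) = -3*G*j (Z(j, G) = -3*j*G = -3*G*j)
P = 54/7 (P = -9*(-1 + 1/7) = -9*(-6/7) = 54/7 ≈ 7.7143)
P + (Z(K(3), -2) - 4*5)*(-2) = 54/7 + (-3*(-2)*3 - 4*5)*(-2) = 54/7 + (18 - 20)*(-2) = 54/7 - 2*(-2) = 54/7 + 4 = 82/7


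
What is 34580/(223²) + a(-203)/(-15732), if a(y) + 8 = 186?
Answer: 267580399/391168314 ≈ 0.68405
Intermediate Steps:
a(y) = 178 (a(y) = -8 + 186 = 178)
34580/(223²) + a(-203)/(-15732) = 34580/(223²) + 178/(-15732) = 34580/49729 + 178*(-1/15732) = 34580*(1/49729) - 89/7866 = 34580/49729 - 89/7866 = 267580399/391168314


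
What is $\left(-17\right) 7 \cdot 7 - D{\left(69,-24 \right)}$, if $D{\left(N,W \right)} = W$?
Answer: $-809$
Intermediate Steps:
$\left(-17\right) 7 \cdot 7 - D{\left(69,-24 \right)} = \left(-17\right) 7 \cdot 7 - -24 = \left(-119\right) 7 + 24 = -833 + 24 = -809$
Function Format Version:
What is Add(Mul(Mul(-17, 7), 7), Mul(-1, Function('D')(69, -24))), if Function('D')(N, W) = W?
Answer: -809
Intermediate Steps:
Add(Mul(Mul(-17, 7), 7), Mul(-1, Function('D')(69, -24))) = Add(Mul(Mul(-17, 7), 7), Mul(-1, -24)) = Add(Mul(-119, 7), 24) = Add(-833, 24) = -809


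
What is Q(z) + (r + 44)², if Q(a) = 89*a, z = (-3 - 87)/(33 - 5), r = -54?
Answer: -2605/14 ≈ -186.07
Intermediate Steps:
z = -45/14 (z = -90/28 = -90*1/28 = -45/14 ≈ -3.2143)
Q(z) + (r + 44)² = 89*(-45/14) + (-54 + 44)² = -4005/14 + (-10)² = -4005/14 + 100 = -2605/14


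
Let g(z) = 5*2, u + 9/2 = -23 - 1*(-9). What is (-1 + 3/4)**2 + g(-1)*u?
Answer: -2959/16 ≈ -184.94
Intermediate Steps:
u = -37/2 (u = -9/2 + (-23 - 1*(-9)) = -9/2 + (-23 + 9) = -9/2 - 14 = -37/2 ≈ -18.500)
g(z) = 10
(-1 + 3/4)**2 + g(-1)*u = (-1 + 3/4)**2 + 10*(-37/2) = (-1 + 3*(1/4))**2 - 185 = (-1 + 3/4)**2 - 185 = (-1/4)**2 - 185 = 1/16 - 185 = -2959/16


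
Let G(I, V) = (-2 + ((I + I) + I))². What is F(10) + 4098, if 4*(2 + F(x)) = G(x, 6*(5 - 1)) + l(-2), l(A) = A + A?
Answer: 4291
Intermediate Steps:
l(A) = 2*A
G(I, V) = (-2 + 3*I)² (G(I, V) = (-2 + (2*I + I))² = (-2 + 3*I)²)
F(x) = -3 + (-2 + 3*x)²/4 (F(x) = -2 + ((-2 + 3*x)² + 2*(-2))/4 = -2 + ((-2 + 3*x)² - 4)/4 = -2 + (-4 + (-2 + 3*x)²)/4 = -2 + (-1 + (-2 + 3*x)²/4) = -3 + (-2 + 3*x)²/4)
F(10) + 4098 = (-3 + (-2 + 3*10)²/4) + 4098 = (-3 + (-2 + 30)²/4) + 4098 = (-3 + (¼)*28²) + 4098 = (-3 + (¼)*784) + 4098 = (-3 + 196) + 4098 = 193 + 4098 = 4291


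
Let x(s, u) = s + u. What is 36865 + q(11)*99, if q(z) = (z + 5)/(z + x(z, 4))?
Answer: 480037/13 ≈ 36926.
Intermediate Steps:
q(z) = (5 + z)/(4 + 2*z) (q(z) = (z + 5)/(z + (z + 4)) = (5 + z)/(z + (4 + z)) = (5 + z)/(4 + 2*z))
36865 + q(11)*99 = 36865 + ((5 + 11)/(2*(2 + 11)))*99 = 36865 + ((1/2)*16/13)*99 = 36865 + ((1/2)*(1/13)*16)*99 = 36865 + (8/13)*99 = 36865 + 792/13 = 480037/13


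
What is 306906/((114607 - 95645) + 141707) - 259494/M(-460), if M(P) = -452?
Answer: 20915681499/36311194 ≈ 576.01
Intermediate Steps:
306906/((114607 - 95645) + 141707) - 259494/M(-460) = 306906/((114607 - 95645) + 141707) - 259494/(-452) = 306906/(18962 + 141707) - 259494*(-1/452) = 306906/160669 + 129747/226 = 20915681499/36311194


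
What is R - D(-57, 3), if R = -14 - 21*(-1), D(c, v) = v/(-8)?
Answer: 59/8 ≈ 7.3750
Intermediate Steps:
D(c, v) = -v/8 (D(c, v) = v*(-⅛) = -v/8)
R = 7 (R = -14 + 21 = 7)
R - D(-57, 3) = 7 - (-1)*3/8 = 7 - 1*(-3/8) = 7 + 3/8 = 59/8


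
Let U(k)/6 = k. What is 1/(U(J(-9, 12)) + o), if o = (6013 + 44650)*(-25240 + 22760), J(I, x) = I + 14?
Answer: -1/125644210 ≈ -7.9590e-9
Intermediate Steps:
J(I, x) = 14 + I
U(k) = 6*k
o = -125644240 (o = 50663*(-2480) = -125644240)
1/(U(J(-9, 12)) + o) = 1/(6*(14 - 9) - 125644240) = 1/(6*5 - 125644240) = 1/(30 - 125644240) = 1/(-125644210) = -1/125644210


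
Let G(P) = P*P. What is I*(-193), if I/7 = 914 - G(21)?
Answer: -639023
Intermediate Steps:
G(P) = P²
I = 3311 (I = 7*(914 - 1*21²) = 7*(914 - 1*441) = 7*(914 - 441) = 7*473 = 3311)
I*(-193) = 3311*(-193) = -639023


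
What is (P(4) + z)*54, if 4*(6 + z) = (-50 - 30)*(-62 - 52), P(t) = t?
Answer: 123012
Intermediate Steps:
z = 2274 (z = -6 + ((-50 - 30)*(-62 - 52))/4 = -6 + (-80*(-114))/4 = -6 + (¼)*9120 = -6 + 2280 = 2274)
(P(4) + z)*54 = (4 + 2274)*54 = 2278*54 = 123012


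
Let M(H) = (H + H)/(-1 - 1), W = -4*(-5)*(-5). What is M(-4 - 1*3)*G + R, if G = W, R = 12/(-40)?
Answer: -7003/10 ≈ -700.30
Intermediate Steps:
R = -3/10 (R = 12*(-1/40) = -3/10 ≈ -0.30000)
W = -100 (W = 20*(-5) = -100)
G = -100
M(H) = -H (M(H) = (2*H)/(-2) = (2*H)*(-1/2) = -H)
M(-4 - 1*3)*G + R = -(-4 - 1*3)*(-100) - 3/10 = -(-4 - 3)*(-100) - 3/10 = -1*(-7)*(-100) - 3/10 = 7*(-100) - 3/10 = -700 - 3/10 = -7003/10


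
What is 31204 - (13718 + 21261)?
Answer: -3775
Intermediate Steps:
31204 - (13718 + 21261) = 31204 - 1*34979 = 31204 - 34979 = -3775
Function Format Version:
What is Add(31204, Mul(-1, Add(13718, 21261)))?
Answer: -3775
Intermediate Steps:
Add(31204, Mul(-1, Add(13718, 21261))) = Add(31204, Mul(-1, 34979)) = Add(31204, -34979) = -3775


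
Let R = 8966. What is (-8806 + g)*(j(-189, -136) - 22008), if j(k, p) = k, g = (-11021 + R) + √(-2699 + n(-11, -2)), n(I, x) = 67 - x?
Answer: 241081617 - 22197*I*√2630 ≈ 2.4108e+8 - 1.1383e+6*I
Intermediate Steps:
g = -2055 + I*√2630 (g = (-11021 + 8966) + √(-2699 + (67 - 1*(-2))) = -2055 + √(-2699 + (67 + 2)) = -2055 + √(-2699 + 69) = -2055 + √(-2630) = -2055 + I*√2630 ≈ -2055.0 + 51.284*I)
(-8806 + g)*(j(-189, -136) - 22008) = (-8806 + (-2055 + I*√2630))*(-189 - 22008) = (-10861 + I*√2630)*(-22197) = 241081617 - 22197*I*√2630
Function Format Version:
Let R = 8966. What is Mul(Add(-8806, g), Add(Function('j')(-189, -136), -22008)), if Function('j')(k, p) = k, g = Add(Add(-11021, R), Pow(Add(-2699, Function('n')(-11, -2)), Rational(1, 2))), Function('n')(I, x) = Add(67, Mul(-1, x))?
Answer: Add(241081617, Mul(-22197, I, Pow(2630, Rational(1, 2)))) ≈ Add(2.4108e+8, Mul(-1.1383e+6, I))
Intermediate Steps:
g = Add(-2055, Mul(I, Pow(2630, Rational(1, 2)))) (g = Add(Add(-11021, 8966), Pow(Add(-2699, Add(67, Mul(-1, -2))), Rational(1, 2))) = Add(-2055, Pow(Add(-2699, Add(67, 2)), Rational(1, 2))) = Add(-2055, Pow(Add(-2699, 69), Rational(1, 2))) = Add(-2055, Pow(-2630, Rational(1, 2))) = Add(-2055, Mul(I, Pow(2630, Rational(1, 2)))) ≈ Add(-2055.0, Mul(51.284, I)))
Mul(Add(-8806, g), Add(Function('j')(-189, -136), -22008)) = Mul(Add(-8806, Add(-2055, Mul(I, Pow(2630, Rational(1, 2))))), Add(-189, -22008)) = Mul(Add(-10861, Mul(I, Pow(2630, Rational(1, 2)))), -22197) = Add(241081617, Mul(-22197, I, Pow(2630, Rational(1, 2))))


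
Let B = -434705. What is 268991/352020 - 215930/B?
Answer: 38588682251/30604970820 ≈ 1.2609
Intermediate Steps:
268991/352020 - 215930/B = 268991/352020 - 215930/(-434705) = 268991*(1/352020) - 215930*(-1/434705) = 268991/352020 + 43186/86941 = 38588682251/30604970820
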